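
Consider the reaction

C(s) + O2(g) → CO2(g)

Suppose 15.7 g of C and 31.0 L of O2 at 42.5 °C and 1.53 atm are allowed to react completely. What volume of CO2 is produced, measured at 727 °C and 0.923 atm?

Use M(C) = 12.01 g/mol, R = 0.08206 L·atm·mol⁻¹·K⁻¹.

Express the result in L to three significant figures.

n(C) = 15.7 / 12.01 = 1.307 mol
n(O2) = PV/RT = (1.53 × 31.0) / (0.08206 × 315.65) = 1.831 mol
For 1.307 mol C, stoichiometry requires (1/1) × 1.307 = 1.307 mol O2; 1.831 mol is available, so C is limiting.
n(CO2) = (1/1) × 1.307 = 1.307 mol
V(CO2) = nRT/P = 1.307 × 0.08206 × 1000.15 / 0.923 = 116.2 L

116 L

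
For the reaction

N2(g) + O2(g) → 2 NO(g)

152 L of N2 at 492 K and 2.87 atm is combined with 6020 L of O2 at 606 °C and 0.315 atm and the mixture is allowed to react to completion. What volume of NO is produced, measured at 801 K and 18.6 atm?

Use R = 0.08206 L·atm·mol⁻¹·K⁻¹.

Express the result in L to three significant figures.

76.4 L

n(N2) = PV/RT = (2.87 × 152) / (0.08206 × 492) = 10.81 mol
n(O2) = PV/RT = (0.315 × 6020) / (0.08206 × 879.15) = 26.29 mol
For 10.81 mol N2, stoichiometry requires (1/1) × 10.81 = 10.81 mol O2; 26.29 mol is available, so N2 is limiting.
n(NO) = (2/1) × 10.81 = 21.62 mol
V(NO) = nRT/P = 21.62 × 0.08206 × 801 / 18.6 = 76.40 L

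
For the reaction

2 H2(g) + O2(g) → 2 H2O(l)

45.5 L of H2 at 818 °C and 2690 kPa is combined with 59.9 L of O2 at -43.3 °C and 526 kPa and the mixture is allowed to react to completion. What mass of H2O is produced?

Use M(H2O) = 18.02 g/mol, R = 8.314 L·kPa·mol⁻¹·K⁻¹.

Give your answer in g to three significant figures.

243 g

n(H2) = PV/RT = (2690 × 45.5) / (8.314 × 1091.15) = 13.49 mol
n(O2) = PV/RT = (526 × 59.9) / (8.314 × 229.85) = 16.49 mol
For 13.49 mol H2, stoichiometry requires (1/2) × 13.49 = 6.745 mol O2; 16.49 mol is available, so H2 is limiting.
n(H2O) = (2/2) × 13.49 = 13.49 mol
m(H2O) = 13.49 × 18.02 = 243.1 g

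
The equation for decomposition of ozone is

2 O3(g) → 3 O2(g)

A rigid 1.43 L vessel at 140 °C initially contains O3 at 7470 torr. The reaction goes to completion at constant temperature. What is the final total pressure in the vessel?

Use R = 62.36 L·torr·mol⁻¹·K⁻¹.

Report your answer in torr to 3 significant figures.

Since T and V are fixed, P_final/P_initial = n_final/n_initial = 3/2.
P_final = (3/2) × 7470 = 11200 torr

11200 torr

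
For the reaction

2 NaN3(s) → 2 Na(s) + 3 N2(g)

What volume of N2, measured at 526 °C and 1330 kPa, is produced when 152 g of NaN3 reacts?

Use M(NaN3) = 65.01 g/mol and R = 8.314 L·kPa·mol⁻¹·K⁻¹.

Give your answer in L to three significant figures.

17.5 L

n(NaN3) = 152.0 / 65.01 = 2.338 mol
n(N2) = (3/2) × 2.338 = 3.507 mol
V = nRT/P = 3.507 × 8.314 × 799.15 / 1330 = 17.52 L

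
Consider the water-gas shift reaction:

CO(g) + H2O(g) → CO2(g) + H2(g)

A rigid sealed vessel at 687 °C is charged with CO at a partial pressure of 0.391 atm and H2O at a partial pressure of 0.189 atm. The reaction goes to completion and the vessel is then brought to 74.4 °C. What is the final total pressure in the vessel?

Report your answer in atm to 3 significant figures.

With V and T fixed, P_i ∝ n_i, so the mole ratios apply directly to partial pressures at 687 °C.
P(H2O) required for 0.391 atm of CO = (1/1) × 0.391 = 0.3910 atm; available 0.189 atm, so H2O is limiting.
P(CO) remaining = 0.391 − (1/1) × 0.189 = 0.2020 atm
P(gaseous products) = (1+1)/1 × 0.189 = 0.3780 atm
P_total at 687 °C = 0.2020 + 0.3780 = 0.5800 atm
Scaling to 74.4 °C: P = 0.5800 × 347.55/960.15 = 0.2099 atm

0.210 atm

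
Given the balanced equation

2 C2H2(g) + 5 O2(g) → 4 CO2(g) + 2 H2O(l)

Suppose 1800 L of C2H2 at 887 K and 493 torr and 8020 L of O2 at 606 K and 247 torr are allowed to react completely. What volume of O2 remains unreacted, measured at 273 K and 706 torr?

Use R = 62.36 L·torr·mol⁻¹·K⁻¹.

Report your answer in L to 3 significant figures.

n(C2H2) = PV/RT = (493 × 1800) / (62.36 × 887) = 16.04 mol
n(O2) = PV/RT = (247 × 8020) / (62.36 × 606) = 52.42 mol
For 16.04 mol C2H2, stoichiometry requires (5/2) × 16.04 = 40.10 mol O2; 52.42 mol is available, so C2H2 is limiting.
n(O2) consumed = (5/2) × 16.04 = 40.10 mol; remaining = 52.42 − 40.10 = 12.32 mol
V(O2) = nRT/P = 12.32 × 62.36 × 273 / 706 = 297.1 L

297 L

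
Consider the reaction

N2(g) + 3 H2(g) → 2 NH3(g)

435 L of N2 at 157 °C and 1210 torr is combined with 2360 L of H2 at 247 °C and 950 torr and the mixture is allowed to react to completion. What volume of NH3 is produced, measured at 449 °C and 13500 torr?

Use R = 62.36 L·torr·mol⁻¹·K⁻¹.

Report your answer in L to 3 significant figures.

131 L

n(N2) = PV/RT = (1210 × 435) / (62.36 × 430.15) = 19.62 mol
n(H2) = PV/RT = (950 × 2360) / (62.36 × 520.15) = 69.12 mol
For 19.62 mol N2, stoichiometry requires (3/1) × 19.62 = 58.86 mol H2; 69.12 mol is available, so N2 is limiting.
n(NH3) = (2/1) × 19.62 = 39.24 mol
V(NH3) = nRT/P = 39.24 × 62.36 × 722.15 / 13500 = 130.9 L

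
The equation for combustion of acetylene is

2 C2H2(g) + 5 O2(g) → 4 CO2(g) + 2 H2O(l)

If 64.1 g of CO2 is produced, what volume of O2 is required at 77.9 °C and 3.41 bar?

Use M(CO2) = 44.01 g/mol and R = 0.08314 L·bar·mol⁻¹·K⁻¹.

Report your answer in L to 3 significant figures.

n(CO2) = 64.10 / 44.01 = 1.456 mol
n(O2) = (5/4) × 1.456 = 1.820 mol
V = nRT/P = 1.820 × 0.08314 × 351.05 / 3.41 = 15.58 L

15.6 L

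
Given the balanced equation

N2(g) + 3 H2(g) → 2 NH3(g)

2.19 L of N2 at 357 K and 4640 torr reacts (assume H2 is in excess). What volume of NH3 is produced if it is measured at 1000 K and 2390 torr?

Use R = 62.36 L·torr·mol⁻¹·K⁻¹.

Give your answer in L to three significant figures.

n(N2) = PV/RT = (4640 × 2.19) / (62.36 × 357) = 0.4564 mol
n(NH3) = (2/1) × 0.4564 = 0.9128 mol
V = nRT/P = 0.9128 × 62.36 × 1000 / 2390 = 23.82 L

23.8 L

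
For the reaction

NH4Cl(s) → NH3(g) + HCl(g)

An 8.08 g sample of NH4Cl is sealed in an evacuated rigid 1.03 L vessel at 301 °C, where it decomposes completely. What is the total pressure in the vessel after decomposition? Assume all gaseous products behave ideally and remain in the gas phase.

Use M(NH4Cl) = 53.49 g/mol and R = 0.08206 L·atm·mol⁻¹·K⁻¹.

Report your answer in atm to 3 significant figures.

13.8 atm

n(NH4Cl) = 8.08 / 53.49 = 0.1511 mol
n(gas produced) = (2/1) × 0.1511 = 0.3022 mol
P = nRT/V = 0.3022 × 0.08206 × 574.15 / 1.03 = 13.82 atm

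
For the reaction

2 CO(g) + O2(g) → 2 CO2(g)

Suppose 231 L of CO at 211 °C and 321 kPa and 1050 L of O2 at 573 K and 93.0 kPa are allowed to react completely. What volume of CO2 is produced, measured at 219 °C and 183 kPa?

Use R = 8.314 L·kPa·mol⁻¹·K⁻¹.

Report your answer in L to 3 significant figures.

412 L

n(CO) = PV/RT = (321 × 231) / (8.314 × 484.15) = 18.42 mol
n(O2) = PV/RT = (93.0 × 1050) / (8.314 × 573) = 20.50 mol
For 18.42 mol CO, stoichiometry requires (1/2) × 18.42 = 9.210 mol O2; 20.50 mol is available, so CO is limiting.
n(CO2) = (2/2) × 18.42 = 18.42 mol
V(CO2) = nRT/P = 18.42 × 8.314 × 492.15 / 183 = 411.9 L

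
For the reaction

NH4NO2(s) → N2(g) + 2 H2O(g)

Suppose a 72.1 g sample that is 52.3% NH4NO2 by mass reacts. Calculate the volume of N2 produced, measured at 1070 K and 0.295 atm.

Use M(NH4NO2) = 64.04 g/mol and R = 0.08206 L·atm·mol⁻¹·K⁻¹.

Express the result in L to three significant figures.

mass of NH4NO2 = 72.1 × 52.3/100 = 37.71 g
n(NH4NO2) = 37.71 / 64.04 = 0.5889 mol
n(N2) = (1/1) × 0.5889 = 0.5889 mol
V = nRT/P = 0.5889 × 0.08206 × 1070 / 0.295 = 175.3 L

175 L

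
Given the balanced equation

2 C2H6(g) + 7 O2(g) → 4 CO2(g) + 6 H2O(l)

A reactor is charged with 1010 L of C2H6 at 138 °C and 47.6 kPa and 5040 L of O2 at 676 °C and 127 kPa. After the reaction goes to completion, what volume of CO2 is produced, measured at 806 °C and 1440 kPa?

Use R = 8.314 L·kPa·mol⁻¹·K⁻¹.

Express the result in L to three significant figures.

n(C2H6) = PV/RT = (47.6 × 1010) / (8.314 × 411.15) = 14.06 mol
n(O2) = PV/RT = (127 × 5040) / (8.314 × 949.15) = 81.11 mol
For 14.06 mol C2H6, stoichiometry requires (7/2) × 14.06 = 49.21 mol O2; 81.11 mol is available, so C2H6 is limiting.
n(CO2) = (4/2) × 14.06 = 28.12 mol
V(CO2) = nRT/P = 28.12 × 8.314 × 1079.15 / 1440 = 175.2 L

175 L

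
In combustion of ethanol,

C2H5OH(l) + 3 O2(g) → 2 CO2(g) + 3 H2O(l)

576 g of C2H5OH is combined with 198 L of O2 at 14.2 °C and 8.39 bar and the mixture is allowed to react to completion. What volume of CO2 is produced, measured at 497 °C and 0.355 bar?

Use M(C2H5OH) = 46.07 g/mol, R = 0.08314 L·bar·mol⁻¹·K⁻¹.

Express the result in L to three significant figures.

n(C2H5OH) = 576 / 46.07 = 12.50 mol
n(O2) = PV/RT = (8.39 × 198) / (0.08314 × 287.35) = 69.54 mol
For 12.50 mol C2H5OH, stoichiometry requires (3/1) × 12.50 = 37.50 mol O2; 69.54 mol is available, so C2H5OH is limiting.
n(CO2) = (2/1) × 12.50 = 25.00 mol
V(CO2) = nRT/P = 25.00 × 0.08314 × 770.15 / 0.355 = 4509 L

4510 L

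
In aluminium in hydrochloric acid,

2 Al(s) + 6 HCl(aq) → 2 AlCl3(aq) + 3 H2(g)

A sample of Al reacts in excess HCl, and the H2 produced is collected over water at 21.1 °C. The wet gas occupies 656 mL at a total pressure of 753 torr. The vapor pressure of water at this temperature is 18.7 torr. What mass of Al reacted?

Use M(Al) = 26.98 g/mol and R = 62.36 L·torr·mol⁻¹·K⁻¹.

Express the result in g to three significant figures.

0.472 g

P(H2) = 753 − 18.7 = 734.3 torr
n(H2) = PV/RT = (734.3 × 0.6560) / (62.36 × 294.25) = 0.02625 mol
n(Al) = (2/3) × 0.02625 = 0.01750 mol
m(Al) = 0.01750 × 26.98 = 0.4722 g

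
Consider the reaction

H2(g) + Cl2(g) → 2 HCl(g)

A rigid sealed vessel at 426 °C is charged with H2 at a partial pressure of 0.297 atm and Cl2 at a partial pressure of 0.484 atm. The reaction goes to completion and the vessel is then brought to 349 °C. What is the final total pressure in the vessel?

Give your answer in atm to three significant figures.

With V and T fixed, P_i ∝ n_i, so the mole ratios apply directly to partial pressures at 426 °C.
P(Cl2) required for 0.297 atm of H2 = (1/1) × 0.297 = 0.2970 atm; available 0.484 atm, so H2 is limiting.
P(Cl2) remaining = 0.484 − (1/1) × 0.297 = 0.1870 atm
P(gaseous products) = (2)/1 × 0.297 = 0.5940 atm
P_total at 426 °C = 0.1870 + 0.5940 = 0.7810 atm
Scaling to 349 °C: P = 0.7810 × 622.15/699.15 = 0.6950 atm

0.695 atm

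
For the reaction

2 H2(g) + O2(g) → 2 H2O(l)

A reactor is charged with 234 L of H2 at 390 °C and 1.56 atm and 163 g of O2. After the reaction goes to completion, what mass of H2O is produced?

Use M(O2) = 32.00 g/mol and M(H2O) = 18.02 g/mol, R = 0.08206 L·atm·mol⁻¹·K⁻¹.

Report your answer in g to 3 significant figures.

121 g

n(H2) = PV/RT = (1.56 × 234) / (0.08206 × 663.15) = 6.708 mol
n(O2) = 163 / 32.00 = 5.094 mol
For 6.708 mol H2, stoichiometry requires (1/2) × 6.708 = 3.354 mol O2; 5.094 mol is available, so H2 is limiting.
n(H2O) = (2/2) × 6.708 = 6.708 mol
m(H2O) = 6.708 × 18.02 = 120.9 g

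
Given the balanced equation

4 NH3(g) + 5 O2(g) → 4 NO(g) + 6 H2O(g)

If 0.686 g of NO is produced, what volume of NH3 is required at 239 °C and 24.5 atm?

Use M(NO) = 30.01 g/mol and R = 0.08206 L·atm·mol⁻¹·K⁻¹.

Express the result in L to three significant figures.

0.0392 L

n(NO) = 0.6860 / 30.01 = 0.02286 mol
n(NH3) = (4/4) × 0.02286 = 0.02286 mol
V = nRT/P = 0.02286 × 0.08206 × 512.15 / 24.5 = 0.03921 L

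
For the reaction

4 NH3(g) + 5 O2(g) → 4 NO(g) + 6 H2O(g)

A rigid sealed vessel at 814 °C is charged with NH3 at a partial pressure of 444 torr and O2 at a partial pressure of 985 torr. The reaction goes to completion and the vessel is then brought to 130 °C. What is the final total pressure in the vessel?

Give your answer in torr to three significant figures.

Because the vessel is rigid and T is held at 814 °C, work the stoichiometry in partial pressures (P_i = n_iRT/V).
P(O2) required for 444 torr of NH3 = (5/4) × 444 = 555.0 torr; available 985 torr, so NH3 is limiting.
P(O2) remaining = 985 − (5/4) × 444 = 430.0 torr
P(gaseous products) = (4+6)/4 × 444 = 1110 torr
P_total at 814 °C = 430.0 + 1110 = 1540 torr
Scaling to 130 °C: P = 1540 × 403.15/1087.15 = 571.1 torr

571 torr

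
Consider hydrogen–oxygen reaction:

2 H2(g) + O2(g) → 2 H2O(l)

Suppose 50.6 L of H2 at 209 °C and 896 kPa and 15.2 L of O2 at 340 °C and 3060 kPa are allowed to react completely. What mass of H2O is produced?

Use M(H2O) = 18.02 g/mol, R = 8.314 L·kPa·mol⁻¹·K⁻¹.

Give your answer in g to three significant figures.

n(H2) = PV/RT = (896 × 50.6) / (8.314 × 482.15) = 11.31 mol
n(O2) = PV/RT = (3060 × 15.2) / (8.314 × 613.15) = 9.124 mol
For 11.31 mol H2, stoichiometry requires (1/2) × 11.31 = 5.655 mol O2; 9.124 mol is available, so H2 is limiting.
n(H2O) = (2/2) × 11.31 = 11.31 mol
m(H2O) = 11.31 × 18.02 = 203.8 g

204 g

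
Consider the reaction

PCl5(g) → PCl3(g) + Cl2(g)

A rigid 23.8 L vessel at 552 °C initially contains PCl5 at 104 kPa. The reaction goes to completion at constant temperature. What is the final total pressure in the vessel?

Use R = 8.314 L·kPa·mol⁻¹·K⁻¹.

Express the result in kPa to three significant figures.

208 kPa

At constant T and V, P ∝ n(gas): 1 mol gas → 2 mol gas.
P_final = (2/1) × 104 = 208.0 kPa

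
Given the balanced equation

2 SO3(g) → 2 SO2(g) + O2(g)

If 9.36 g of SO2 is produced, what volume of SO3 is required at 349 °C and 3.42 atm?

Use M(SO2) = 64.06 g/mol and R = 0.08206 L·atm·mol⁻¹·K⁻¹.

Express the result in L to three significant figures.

n(SO2) = 9.360 / 64.06 = 0.1461 mol
n(SO3) = (2/2) × 0.1461 = 0.1461 mol
V = nRT/P = 0.1461 × 0.08206 × 622.15 / 3.42 = 2.181 L

2.18 L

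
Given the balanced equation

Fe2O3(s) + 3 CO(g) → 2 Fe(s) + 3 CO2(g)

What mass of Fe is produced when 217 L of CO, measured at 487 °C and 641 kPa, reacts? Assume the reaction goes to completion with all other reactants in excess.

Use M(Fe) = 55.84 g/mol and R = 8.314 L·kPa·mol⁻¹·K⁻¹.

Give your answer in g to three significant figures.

n(CO) = PV/RT = (641 × 217) / (8.314 × 760.15) = 22.01 mol
n(Fe) = (2/3) × 22.01 = 14.67 mol
m(Fe) = 14.67 × 55.84 = 819.2 g

819 g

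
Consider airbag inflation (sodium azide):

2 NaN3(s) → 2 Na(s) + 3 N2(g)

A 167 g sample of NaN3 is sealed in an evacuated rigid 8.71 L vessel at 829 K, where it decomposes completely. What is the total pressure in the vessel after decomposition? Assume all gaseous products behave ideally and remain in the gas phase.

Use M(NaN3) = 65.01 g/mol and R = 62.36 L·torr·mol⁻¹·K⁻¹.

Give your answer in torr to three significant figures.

22900 torr

n(NaN3) = 167 / 65.01 = 2.569 mol
n(gas produced) = (3/2) × 2.569 = 3.853 mol
P = nRT/V = 3.853 × 62.36 × 829 / 8.71 = 22870 torr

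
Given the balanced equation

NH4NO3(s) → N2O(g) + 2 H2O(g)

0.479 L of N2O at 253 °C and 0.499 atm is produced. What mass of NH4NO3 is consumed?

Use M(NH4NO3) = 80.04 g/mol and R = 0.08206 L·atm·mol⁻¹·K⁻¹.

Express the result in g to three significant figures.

0.443 g

n(N2O) = PV/RT = (0.499 × 0.479) / (0.08206 × 526.15) = 0.005536 mol
n(NH4NO3) = (1/1) × 0.005536 = 0.005536 mol
m(NH4NO3) = 0.005536 × 80.04 = 0.4431 g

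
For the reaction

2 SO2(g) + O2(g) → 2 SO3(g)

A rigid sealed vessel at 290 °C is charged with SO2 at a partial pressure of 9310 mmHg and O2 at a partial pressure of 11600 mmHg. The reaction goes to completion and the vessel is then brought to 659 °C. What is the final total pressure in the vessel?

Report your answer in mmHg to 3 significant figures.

26900 mmHg

Because the vessel is rigid and T is held at 290 °C, work the stoichiometry in partial pressures (P_i = n_iRT/V).
P(O2) required for 9310 mmHg of SO2 = (1/2) × 9310 = 4655 mmHg; available 11600 mmHg, so SO2 is limiting.
P(O2) remaining = 11600 − (1/2) × 9310 = 6945 mmHg
P(gaseous products) = (2)/2 × 9310 = 9310 mmHg
P_total at 290 °C = 6945 + 9310 = 16260 mmHg
Scaling to 659 °C: P = 16260 × 932.15/563.15 = 26910 mmHg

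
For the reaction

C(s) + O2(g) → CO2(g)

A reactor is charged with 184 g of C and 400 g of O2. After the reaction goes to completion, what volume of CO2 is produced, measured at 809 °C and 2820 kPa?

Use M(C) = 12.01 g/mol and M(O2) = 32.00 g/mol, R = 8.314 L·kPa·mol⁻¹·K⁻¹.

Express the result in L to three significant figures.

n(C) = 184 / 12.01 = 15.32 mol
n(O2) = 400 / 32.00 = 12.50 mol
For 15.32 mol C, stoichiometry requires (1/1) × 15.32 = 15.32 mol O2; 12.50 mol is available, so O2 is limiting.
n(CO2) = (1/1) × 12.50 = 12.50 mol
V(CO2) = nRT/P = 12.50 × 8.314 × 1082.15 / 2820 = 39.88 L

39.9 L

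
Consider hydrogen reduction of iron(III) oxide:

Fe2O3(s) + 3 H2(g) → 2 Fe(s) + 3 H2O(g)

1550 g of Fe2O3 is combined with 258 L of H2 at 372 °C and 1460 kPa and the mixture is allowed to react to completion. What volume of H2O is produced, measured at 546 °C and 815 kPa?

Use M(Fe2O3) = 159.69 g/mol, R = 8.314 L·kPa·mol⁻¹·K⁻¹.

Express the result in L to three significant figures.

n(Fe2O3) = 1550 / 159.69 = 9.706 mol
n(H2) = PV/RT = (1460 × 258) / (8.314 × 645.15) = 70.23 mol
For 9.706 mol Fe2O3, stoichiometry requires (3/1) × 9.706 = 29.12 mol H2; 70.23 mol is available, so Fe2O3 is limiting.
n(H2O) = (3/1) × 9.706 = 29.12 mol
V(H2O) = nRT/P = 29.12 × 8.314 × 819.15 / 815 = 243.3 L

243 L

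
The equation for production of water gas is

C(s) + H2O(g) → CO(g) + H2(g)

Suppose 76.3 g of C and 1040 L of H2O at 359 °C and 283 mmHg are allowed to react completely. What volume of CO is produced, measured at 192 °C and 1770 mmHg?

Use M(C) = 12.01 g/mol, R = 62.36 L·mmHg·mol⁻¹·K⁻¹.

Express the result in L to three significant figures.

n(C) = 76.3 / 12.01 = 6.353 mol
n(H2O) = PV/RT = (283 × 1040) / (62.36 × 632.15) = 7.466 mol
For 6.353 mol C, stoichiometry requires (1/1) × 6.353 = 6.353 mol H2O; 7.466 mol is available, so C is limiting.
n(CO) = (1/1) × 6.353 = 6.353 mol
V(CO) = nRT/P = 6.353 × 62.36 × 465.15 / 1770 = 104.1 L

104 L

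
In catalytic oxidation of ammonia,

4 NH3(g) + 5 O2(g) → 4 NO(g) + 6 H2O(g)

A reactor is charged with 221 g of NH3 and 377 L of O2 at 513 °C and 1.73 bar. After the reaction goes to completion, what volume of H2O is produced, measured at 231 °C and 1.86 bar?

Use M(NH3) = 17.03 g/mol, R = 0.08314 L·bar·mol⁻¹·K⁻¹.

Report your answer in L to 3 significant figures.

270 L

n(NH3) = 221 / 17.03 = 12.98 mol
n(O2) = PV/RT = (1.73 × 377) / (0.08314 × 786.15) = 9.979 mol
For 12.98 mol NH3, stoichiometry requires (5/4) × 12.98 = 16.23 mol O2; 9.979 mol is available, so O2 is limiting.
n(H2O) = (6/5) × 9.979 = 11.97 mol
V(H2O) = nRT/P = 11.97 × 0.08314 × 504.15 / 1.86 = 269.7 L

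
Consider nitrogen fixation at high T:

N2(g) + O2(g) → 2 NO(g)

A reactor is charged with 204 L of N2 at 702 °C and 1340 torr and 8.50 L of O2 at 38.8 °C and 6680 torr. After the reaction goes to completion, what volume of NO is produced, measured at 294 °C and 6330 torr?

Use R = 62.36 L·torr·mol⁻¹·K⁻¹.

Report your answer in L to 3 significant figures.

32.6 L

n(N2) = PV/RT = (1340 × 204) / (62.36 × 975.15) = 4.495 mol
n(O2) = PV/RT = (6680 × 8.50) / (62.36 × 311.95) = 2.919 mol
For 4.495 mol N2, stoichiometry requires (1/1) × 4.495 = 4.495 mol O2; 2.919 mol is available, so O2 is limiting.
n(NO) = (2/1) × 2.919 = 5.838 mol
V(NO) = nRT/P = 5.838 × 62.36 × 567.15 / 6330 = 32.62 L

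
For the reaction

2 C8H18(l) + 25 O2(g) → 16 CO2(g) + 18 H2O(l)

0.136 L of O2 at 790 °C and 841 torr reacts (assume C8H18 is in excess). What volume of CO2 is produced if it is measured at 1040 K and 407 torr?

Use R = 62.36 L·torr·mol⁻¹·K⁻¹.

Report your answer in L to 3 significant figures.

0.176 L

n(O2) = PV/RT = (841 × 0.136) / (62.36 × 1063.15) = 0.001725 mol
n(CO2) = (16/25) × 0.001725 = 0.001104 mol
V = nRT/P = 0.001104 × 62.36 × 1040 / 407 = 0.1759 L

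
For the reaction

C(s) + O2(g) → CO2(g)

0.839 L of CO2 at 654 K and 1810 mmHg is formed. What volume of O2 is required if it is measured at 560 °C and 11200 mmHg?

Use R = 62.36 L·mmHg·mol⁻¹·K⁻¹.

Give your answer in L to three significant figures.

0.173 L

n(CO2) = PV/RT = (1810 × 0.839) / (62.36 × 654) = 0.03724 mol
n(O2) = (1/1) × 0.03724 = 0.03724 mol
V = nRT/P = 0.03724 × 62.36 × 833.15 / 11200 = 0.1728 L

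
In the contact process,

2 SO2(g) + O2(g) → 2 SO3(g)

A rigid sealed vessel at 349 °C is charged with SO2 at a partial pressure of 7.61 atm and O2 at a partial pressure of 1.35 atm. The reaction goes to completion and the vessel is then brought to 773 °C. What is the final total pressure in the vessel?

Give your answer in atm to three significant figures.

12.8 atm

At constant V, partial pressures at 349 °C are proportional to moles, so apply stoichiometry directly to pressures.
P(O2) required for 7.61 atm of SO2 = (1/2) × 7.61 = 3.805 atm; available 1.35 atm, so O2 is limiting.
P(SO2) remaining = 7.61 − (2/1) × 1.35 = 4.910 atm
P(gaseous products) = (2)/1 × 1.35 = 2.700 atm
P_total at 349 °C = 4.910 + 2.700 = 7.610 atm
Scaling to 773 °C: P = 7.610 × 1046.15/622.15 = 12.80 atm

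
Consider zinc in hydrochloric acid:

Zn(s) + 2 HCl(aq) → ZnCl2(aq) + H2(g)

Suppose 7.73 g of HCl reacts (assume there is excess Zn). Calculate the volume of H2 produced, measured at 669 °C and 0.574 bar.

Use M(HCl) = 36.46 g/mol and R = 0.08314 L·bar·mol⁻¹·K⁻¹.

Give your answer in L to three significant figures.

14.5 L

n(HCl) = 7.730 / 36.46 = 0.2120 mol
n(H2) = (1/2) × 0.2120 = 0.1060 mol
V = nRT/P = 0.1060 × 0.08314 × 942.15 / 0.574 = 14.47 L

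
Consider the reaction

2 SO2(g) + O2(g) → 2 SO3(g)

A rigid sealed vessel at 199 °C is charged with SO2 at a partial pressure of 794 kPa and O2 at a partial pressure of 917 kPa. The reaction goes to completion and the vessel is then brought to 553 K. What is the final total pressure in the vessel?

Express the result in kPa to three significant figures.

With V and T fixed, P_i ∝ n_i, so the mole ratios apply directly to partial pressures at 199 °C.
P(O2) required for 794 kPa of SO2 = (1/2) × 794 = 397.0 kPa; available 917 kPa, so SO2 is limiting.
P(O2) remaining = 917 − (1/2) × 794 = 520.0 kPa
P(gaseous products) = (2)/2 × 794 = 794.0 kPa
P_total at 199 °C = 520.0 + 794.0 = 1314 kPa
Scaling to 553 K: P = 1314 × 553/472.15 = 1539 kPa

1540 kPa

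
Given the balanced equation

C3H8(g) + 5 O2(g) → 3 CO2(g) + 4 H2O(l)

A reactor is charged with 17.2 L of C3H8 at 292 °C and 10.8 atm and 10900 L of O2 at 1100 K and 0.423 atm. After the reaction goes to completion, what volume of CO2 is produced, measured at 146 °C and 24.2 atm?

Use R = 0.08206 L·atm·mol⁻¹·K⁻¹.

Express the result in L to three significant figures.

17.1 L

n(C3H8) = PV/RT = (10.8 × 17.2) / (0.08206 × 565.15) = 4.006 mol
n(O2) = PV/RT = (0.423 × 10900) / (0.08206 × 1100) = 51.08 mol
For 4.006 mol C3H8, stoichiometry requires (5/1) × 4.006 = 20.03 mol O2; 51.08 mol is available, so C3H8 is limiting.
n(CO2) = (3/1) × 4.006 = 12.02 mol
V(CO2) = nRT/P = 12.02 × 0.08206 × 419.15 / 24.2 = 17.08 L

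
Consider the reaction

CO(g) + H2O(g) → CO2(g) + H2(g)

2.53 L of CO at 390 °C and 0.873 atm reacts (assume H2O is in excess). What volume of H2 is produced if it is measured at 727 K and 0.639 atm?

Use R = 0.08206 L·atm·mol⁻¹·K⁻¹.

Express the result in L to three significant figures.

n(CO) = PV/RT = (0.873 × 2.53) / (0.08206 × 663.15) = 0.04059 mol
n(H2) = (1/1) × 0.04059 = 0.04059 mol
V = nRT/P = 0.04059 × 0.08206 × 727 / 0.639 = 3.790 L

3.79 L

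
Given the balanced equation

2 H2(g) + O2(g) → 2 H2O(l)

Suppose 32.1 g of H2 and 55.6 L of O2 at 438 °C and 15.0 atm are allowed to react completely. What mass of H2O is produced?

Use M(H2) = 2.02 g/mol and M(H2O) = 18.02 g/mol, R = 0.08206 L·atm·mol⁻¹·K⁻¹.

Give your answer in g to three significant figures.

n(H2) = 32.1 / 2.02 = 15.89 mol
n(O2) = PV/RT = (15.0 × 55.6) / (0.08206 × 711.15) = 14.29 mol
For 15.89 mol H2, stoichiometry requires (1/2) × 15.89 = 7.945 mol O2; 14.29 mol is available, so H2 is limiting.
n(H2O) = (2/2) × 15.89 = 15.89 mol
m(H2O) = 15.89 × 18.02 = 286.3 g

286 g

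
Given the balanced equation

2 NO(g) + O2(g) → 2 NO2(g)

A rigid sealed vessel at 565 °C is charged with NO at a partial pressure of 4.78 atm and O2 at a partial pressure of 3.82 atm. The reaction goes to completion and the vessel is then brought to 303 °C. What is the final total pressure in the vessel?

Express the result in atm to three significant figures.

4.27 atm

At constant V, partial pressures at 565 °C are proportional to moles, so apply stoichiometry directly to pressures.
P(O2) required for 4.78 atm of NO = (1/2) × 4.78 = 2.390 atm; available 3.82 atm, so NO is limiting.
P(O2) remaining = 3.82 − (1/2) × 4.78 = 1.430 atm
P(gaseous products) = (2)/2 × 4.78 = 4.780 atm
P_total at 565 °C = 1.430 + 4.780 = 6.210 atm
Scaling to 303 °C: P = 6.210 × 576.15/838.15 = 4.269 atm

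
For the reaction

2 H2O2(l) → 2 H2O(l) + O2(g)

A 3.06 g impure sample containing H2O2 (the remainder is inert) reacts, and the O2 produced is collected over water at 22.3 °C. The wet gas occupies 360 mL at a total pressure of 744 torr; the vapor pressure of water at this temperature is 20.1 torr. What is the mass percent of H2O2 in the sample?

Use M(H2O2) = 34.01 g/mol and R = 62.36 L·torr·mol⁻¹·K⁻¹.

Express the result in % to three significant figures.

31.4 %

P(O2) = 744 − 20.1 = 723.9 torr
n(O2) = PV/RT = (723.9 × 0.3600) / (62.36 × 295.45) = 0.01414 mol
n(H2O2) = (2/1) × 0.01414 = 0.02828 mol
m(H2O2) = 0.02828 × 34.01 = 0.9618 g
%H2O2 = 0.9618 / 3.06 × 100 = 31.43%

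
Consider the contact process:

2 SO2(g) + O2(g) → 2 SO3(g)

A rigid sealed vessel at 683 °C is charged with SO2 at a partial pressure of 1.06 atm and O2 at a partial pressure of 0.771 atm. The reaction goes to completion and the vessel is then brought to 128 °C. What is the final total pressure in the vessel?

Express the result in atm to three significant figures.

0.546 atm

Because the vessel is rigid and T is held at 683 °C, work the stoichiometry in partial pressures (P_i = n_iRT/V).
P(O2) required for 1.06 atm of SO2 = (1/2) × 1.06 = 0.5300 atm; available 0.771 atm, so SO2 is limiting.
P(O2) remaining = 0.771 − (1/2) × 1.06 = 0.2410 atm
P(gaseous products) = (2)/2 × 1.06 = 1.060 atm
P_total at 683 °C = 0.2410 + 1.060 = 1.301 atm
Scaling to 128 °C: P = 1.301 × 401.15/956.15 = 0.5458 atm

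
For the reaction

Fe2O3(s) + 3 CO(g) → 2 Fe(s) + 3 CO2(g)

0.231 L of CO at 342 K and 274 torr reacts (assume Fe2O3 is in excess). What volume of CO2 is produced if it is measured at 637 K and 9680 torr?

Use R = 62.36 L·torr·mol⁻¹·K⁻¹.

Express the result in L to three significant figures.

0.0122 L

n(CO) = PV/RT = (274 × 0.231) / (62.36 × 342) = 0.002968 mol
n(CO2) = (3/3) × 0.002968 = 0.002968 mol
V = nRT/P = 0.002968 × 62.36 × 637 / 9680 = 0.01218 L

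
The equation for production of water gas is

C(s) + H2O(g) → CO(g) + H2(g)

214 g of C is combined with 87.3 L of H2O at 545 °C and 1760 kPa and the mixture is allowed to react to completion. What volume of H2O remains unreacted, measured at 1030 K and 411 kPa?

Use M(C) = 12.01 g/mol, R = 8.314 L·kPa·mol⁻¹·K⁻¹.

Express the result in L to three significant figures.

99.4 L

n(C) = 214 / 12.01 = 17.82 mol
n(H2O) = PV/RT = (1760 × 87.3) / (8.314 × 818.15) = 22.59 mol
For 17.82 mol C, stoichiometry requires (1/1) × 17.82 = 17.82 mol H2O; 22.59 mol is available, so C is limiting.
n(H2O) consumed = (1/1) × 17.82 = 17.82 mol; remaining = 22.59 − 17.82 = 4.770 mol
V(H2O) = nRT/P = 4.770 × 8.314 × 1030 / 411 = 99.39 L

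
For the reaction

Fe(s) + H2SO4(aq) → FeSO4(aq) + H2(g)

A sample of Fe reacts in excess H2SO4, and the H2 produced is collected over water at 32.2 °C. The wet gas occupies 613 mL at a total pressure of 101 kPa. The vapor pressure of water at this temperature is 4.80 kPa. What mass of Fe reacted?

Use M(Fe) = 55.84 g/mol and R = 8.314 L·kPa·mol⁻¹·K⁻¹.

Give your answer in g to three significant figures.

P(H2) = 101 − 4.80 = 96.20 kPa
n(H2) = PV/RT = (96.20 × 0.6130) / (8.314 × 305.35) = 0.02323 mol
n(Fe) = (1/1) × 0.02323 = 0.02323 mol
m(Fe) = 0.02323 × 55.84 = 1.297 g

1.30 g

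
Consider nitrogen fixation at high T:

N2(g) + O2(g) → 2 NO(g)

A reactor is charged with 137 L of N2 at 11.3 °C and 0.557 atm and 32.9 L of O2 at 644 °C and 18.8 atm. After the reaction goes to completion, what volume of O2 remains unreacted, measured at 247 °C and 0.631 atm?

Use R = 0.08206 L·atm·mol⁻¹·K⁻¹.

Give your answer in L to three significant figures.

335 L

n(N2) = PV/RT = (0.557 × 137) / (0.08206 × 284.45) = 3.269 mol
n(O2) = PV/RT = (18.8 × 32.9) / (0.08206 × 917.15) = 8.218 mol
For 3.269 mol N2, stoichiometry requires (1/1) × 3.269 = 3.269 mol O2; 8.218 mol is available, so N2 is limiting.
n(O2) consumed = (1/1) × 3.269 = 3.269 mol; remaining = 8.218 − 3.269 = 4.949 mol
V(O2) = nRT/P = 4.949 × 0.08206 × 520.15 / 0.631 = 334.8 L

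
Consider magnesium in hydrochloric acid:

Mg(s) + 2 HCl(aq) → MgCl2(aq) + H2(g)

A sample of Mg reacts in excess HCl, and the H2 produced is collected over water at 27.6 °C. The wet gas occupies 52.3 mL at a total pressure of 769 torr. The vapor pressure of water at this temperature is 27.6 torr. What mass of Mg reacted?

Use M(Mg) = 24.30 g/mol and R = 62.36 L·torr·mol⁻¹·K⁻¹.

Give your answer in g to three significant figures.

0.0502 g

P(H2) = 769 − 27.6 = 741.4 torr
n(H2) = PV/RT = (741.4 × 0.05230) / (62.36 × 300.75) = 0.002067 mol
n(Mg) = (1/1) × 0.002067 = 0.002067 mol
m(Mg) = 0.002067 × 24.30 = 0.05023 g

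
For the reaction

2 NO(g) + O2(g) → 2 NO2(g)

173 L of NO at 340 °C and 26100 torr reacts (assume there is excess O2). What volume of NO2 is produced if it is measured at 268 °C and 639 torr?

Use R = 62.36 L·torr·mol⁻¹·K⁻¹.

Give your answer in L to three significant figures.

6240 L

n(NO) = PV/RT = (26100 × 173) / (62.36 × 613.15) = 118.1 mol
n(NO2) = (2/2) × 118.1 = 118.1 mol
V = nRT/P = 118.1 × 62.36 × 541.15 / 639 = 6237 L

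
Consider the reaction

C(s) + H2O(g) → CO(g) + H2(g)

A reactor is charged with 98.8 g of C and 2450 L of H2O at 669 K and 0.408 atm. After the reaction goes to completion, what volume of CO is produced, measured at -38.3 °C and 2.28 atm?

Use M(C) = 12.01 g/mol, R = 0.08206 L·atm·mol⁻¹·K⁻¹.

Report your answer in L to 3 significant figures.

69.5 L

n(C) = 98.8 / 12.01 = 8.226 mol
n(H2O) = PV/RT = (0.408 × 2450) / (0.08206 × 669) = 18.21 mol
For 8.226 mol C, stoichiometry requires (1/1) × 8.226 = 8.226 mol H2O; 18.21 mol is available, so C is limiting.
n(CO) = (1/1) × 8.226 = 8.226 mol
V(CO) = nRT/P = 8.226 × 0.08206 × 234.85 / 2.28 = 69.53 L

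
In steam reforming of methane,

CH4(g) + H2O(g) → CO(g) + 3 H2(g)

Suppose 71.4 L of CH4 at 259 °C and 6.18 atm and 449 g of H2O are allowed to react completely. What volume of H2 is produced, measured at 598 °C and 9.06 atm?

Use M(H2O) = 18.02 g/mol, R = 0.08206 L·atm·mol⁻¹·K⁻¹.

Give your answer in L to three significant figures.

n(CH4) = PV/RT = (6.18 × 71.4) / (0.08206 × 532.15) = 10.10 mol
n(H2O) = 449 / 18.02 = 24.92 mol
For 10.10 mol CH4, stoichiometry requires (1/1) × 10.10 = 10.10 mol H2O; 24.92 mol is available, so CH4 is limiting.
n(H2) = (3/1) × 10.10 = 30.30 mol
V(H2) = nRT/P = 30.30 × 0.08206 × 871.15 / 9.06 = 239.1 L

239 L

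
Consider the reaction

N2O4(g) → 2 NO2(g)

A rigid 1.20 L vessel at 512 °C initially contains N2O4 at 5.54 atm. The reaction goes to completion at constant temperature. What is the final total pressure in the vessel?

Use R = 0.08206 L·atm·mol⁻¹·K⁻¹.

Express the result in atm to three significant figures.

At constant T and V, P ∝ n(gas): 1 mol gas → 2 mol gas.
P_final = (2/1) × 5.54 = 11.08 atm

11.1 atm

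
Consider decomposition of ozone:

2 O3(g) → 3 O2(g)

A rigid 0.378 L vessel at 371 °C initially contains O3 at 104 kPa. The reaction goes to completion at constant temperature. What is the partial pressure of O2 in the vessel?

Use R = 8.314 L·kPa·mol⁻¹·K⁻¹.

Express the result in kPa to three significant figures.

156 kPa

n(O3)₀ = PV/RT = (104 × 0.378) / (8.314 × 644.15) = 0.007341 mol
n(O2) = (3/2) × 0.007341 = 0.01101 mol
P(O2) = nRT/V = 0.01101 × 8.314 × 644.15 / 0.378 = 156.0 kPa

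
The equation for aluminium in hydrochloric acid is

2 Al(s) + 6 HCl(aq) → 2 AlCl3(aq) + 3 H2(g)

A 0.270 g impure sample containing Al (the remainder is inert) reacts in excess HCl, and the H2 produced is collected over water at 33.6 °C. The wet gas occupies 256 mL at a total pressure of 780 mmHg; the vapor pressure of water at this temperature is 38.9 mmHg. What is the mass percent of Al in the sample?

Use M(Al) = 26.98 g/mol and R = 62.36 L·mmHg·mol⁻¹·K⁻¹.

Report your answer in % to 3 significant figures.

P(H2) = 780 − 38.9 = 741.1 mmHg
n(H2) = PV/RT = (741.1 × 0.2560) / (62.36 × 306.75) = 0.009918 mol
n(Al) = (2/3) × 0.009918 = 0.006612 mol
m(Al) = 0.006612 × 26.98 = 0.1784 g
%Al = 0.1784 / 0.270 × 100 = 66.07%

66.1 %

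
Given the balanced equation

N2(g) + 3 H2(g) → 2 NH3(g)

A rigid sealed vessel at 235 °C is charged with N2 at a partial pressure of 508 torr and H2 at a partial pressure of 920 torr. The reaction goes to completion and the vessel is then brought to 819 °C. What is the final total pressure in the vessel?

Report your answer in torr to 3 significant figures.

Because the vessel is rigid and T is held at 235 °C, work the stoichiometry in partial pressures (P_i = n_iRT/V).
P(H2) required for 508 torr of N2 = (3/1) × 508 = 1524 torr; available 920 torr, so H2 is limiting.
P(N2) remaining = 508 − (1/3) × 920 = 201.3 torr
P(gaseous products) = (2)/3 × 920 = 613.3 torr
P_total at 235 °C = 201.3 + 613.3 = 814.6 torr
Scaling to 819 °C: P = 814.6 × 1092.15/508.15 = 1751 torr

1750 torr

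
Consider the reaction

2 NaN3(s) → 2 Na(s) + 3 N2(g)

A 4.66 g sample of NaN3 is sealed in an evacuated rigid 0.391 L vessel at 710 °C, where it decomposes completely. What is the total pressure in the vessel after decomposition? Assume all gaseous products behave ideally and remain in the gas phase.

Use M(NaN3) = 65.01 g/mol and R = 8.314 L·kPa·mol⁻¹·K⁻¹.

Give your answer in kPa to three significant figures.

2250 kPa

n(NaN3) = 4.66 / 65.01 = 0.07168 mol
n(gas produced) = (3/2) × 0.07168 = 0.1075 mol
P = nRT/V = 0.1075 × 8.314 × 983.15 / 0.391 = 2247 kPa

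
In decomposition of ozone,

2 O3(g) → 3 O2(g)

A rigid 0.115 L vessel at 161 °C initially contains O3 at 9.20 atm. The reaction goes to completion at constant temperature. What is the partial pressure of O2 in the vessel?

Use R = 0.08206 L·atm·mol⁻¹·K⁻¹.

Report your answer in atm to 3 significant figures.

n(O3)₀ = PV/RT = (9.20 × 0.115) / (0.08206 × 434.15) = 0.02970 mol
n(O2) = (3/2) × 0.02970 = 0.04455 mol
P(O2) = nRT/V = 0.04455 × 0.08206 × 434.15 / 0.115 = 13.80 atm

13.8 atm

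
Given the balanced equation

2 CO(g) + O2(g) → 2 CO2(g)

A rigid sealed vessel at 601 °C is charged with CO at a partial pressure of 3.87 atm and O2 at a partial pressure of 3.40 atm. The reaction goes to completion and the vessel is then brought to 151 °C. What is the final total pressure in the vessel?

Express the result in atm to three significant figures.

At constant V, partial pressures at 601 °C are proportional to moles, so apply stoichiometry directly to pressures.
P(O2) required for 3.87 atm of CO = (1/2) × 3.87 = 1.935 atm; available 3.40 atm, so CO is limiting.
P(O2) remaining = 3.40 − (1/2) × 3.87 = 1.465 atm
P(gaseous products) = (2)/2 × 3.87 = 3.870 atm
P_total at 601 °C = 1.465 + 3.870 = 5.335 atm
Scaling to 151 °C: P = 5.335 × 424.15/874.15 = 2.589 atm

2.59 atm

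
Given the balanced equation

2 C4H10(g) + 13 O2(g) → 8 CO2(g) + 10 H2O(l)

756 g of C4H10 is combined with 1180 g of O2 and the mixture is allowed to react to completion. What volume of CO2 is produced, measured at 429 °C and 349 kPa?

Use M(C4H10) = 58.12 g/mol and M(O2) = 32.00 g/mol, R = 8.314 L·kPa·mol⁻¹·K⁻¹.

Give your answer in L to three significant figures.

n(C4H10) = 756 / 58.12 = 13.01 mol
n(O2) = 1180 / 32.00 = 36.88 mol
For 13.01 mol C4H10, stoichiometry requires (13/2) × 13.01 = 84.56 mol O2; 36.88 mol is available, so O2 is limiting.
n(CO2) = (8/13) × 36.88 = 22.70 mol
V(CO2) = nRT/P = 22.70 × 8.314 × 702.15 / 349 = 379.7 L

380 L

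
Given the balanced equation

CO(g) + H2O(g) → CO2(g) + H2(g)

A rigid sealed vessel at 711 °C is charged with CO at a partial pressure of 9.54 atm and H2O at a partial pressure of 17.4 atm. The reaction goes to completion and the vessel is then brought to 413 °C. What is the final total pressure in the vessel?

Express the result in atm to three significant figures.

18.8 atm

With V and T fixed, P_i ∝ n_i, so the mole ratios apply directly to partial pressures at 711 °C.
P(H2O) required for 9.54 atm of CO = (1/1) × 9.54 = 9.540 atm; available 17.4 atm, so CO is limiting.
P(H2O) remaining = 17.4 − (1/1) × 9.54 = 7.860 atm
P(gaseous products) = (1+1)/1 × 9.54 = 19.08 atm
P_total at 711 °C = 7.860 + 19.08 = 26.94 atm
Scaling to 413 °C: P = 26.94 × 686.15/984.15 = 18.78 atm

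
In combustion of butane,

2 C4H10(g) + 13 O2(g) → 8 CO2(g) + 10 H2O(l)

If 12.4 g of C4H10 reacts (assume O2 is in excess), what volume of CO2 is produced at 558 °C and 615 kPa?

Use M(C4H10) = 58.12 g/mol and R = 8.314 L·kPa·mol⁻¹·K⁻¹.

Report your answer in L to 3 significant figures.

n(C4H10) = 12.40 / 58.12 = 0.2134 mol
n(CO2) = (8/2) × 0.2134 = 0.8536 mol
V = nRT/P = 0.8536 × 8.314 × 831.15 / 615 = 9.591 L

9.59 L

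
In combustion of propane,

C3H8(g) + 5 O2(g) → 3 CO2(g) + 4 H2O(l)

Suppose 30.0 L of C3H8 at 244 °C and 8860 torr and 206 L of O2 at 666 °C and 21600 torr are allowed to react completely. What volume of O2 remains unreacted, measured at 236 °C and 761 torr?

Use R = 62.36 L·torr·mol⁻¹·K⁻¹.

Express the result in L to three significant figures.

1450 L

n(C3H8) = PV/RT = (8860 × 30.0) / (62.36 × 517.15) = 8.242 mol
n(O2) = PV/RT = (21600 × 206) / (62.36 × 939.15) = 75.98 mol
For 8.242 mol C3H8, stoichiometry requires (5/1) × 8.242 = 41.21 mol O2; 75.98 mol is available, so C3H8 is limiting.
n(O2) consumed = (5/1) × 8.242 = 41.21 mol; remaining = 75.98 − 41.21 = 34.77 mol
V(O2) = nRT/P = 34.77 × 62.36 × 509.15 / 761 = 1451 L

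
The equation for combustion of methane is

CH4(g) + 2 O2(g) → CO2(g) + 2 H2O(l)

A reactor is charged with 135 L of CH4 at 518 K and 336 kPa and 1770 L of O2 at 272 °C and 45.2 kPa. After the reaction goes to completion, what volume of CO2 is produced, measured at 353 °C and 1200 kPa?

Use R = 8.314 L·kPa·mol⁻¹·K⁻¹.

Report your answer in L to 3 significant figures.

n(CH4) = PV/RT = (336 × 135) / (8.314 × 518) = 10.53 mol
n(O2) = PV/RT = (45.2 × 1770) / (8.314 × 545.15) = 17.65 mol
For 10.53 mol CH4, stoichiometry requires (2/1) × 10.53 = 21.06 mol O2; 17.65 mol is available, so O2 is limiting.
n(CO2) = (1/2) × 17.65 = 8.825 mol
V(CO2) = nRT/P = 8.825 × 8.314 × 626.15 / 1200 = 38.28 L

38.3 L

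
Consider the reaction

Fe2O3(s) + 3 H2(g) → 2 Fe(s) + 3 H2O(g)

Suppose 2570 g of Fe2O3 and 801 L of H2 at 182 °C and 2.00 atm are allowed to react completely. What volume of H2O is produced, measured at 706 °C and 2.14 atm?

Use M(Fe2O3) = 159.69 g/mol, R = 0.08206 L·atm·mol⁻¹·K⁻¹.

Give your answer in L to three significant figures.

1610 L

n(Fe2O3) = 2570 / 159.69 = 16.09 mol
n(H2) = PV/RT = (2.00 × 801) / (0.08206 × 455.15) = 42.89 mol
For 16.09 mol Fe2O3, stoichiometry requires (3/1) × 16.09 = 48.27 mol H2; 42.89 mol is available, so H2 is limiting.
n(H2O) = (3/3) × 42.89 = 42.89 mol
V(H2O) = nRT/P = 42.89 × 0.08206 × 979.15 / 2.14 = 1610 L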